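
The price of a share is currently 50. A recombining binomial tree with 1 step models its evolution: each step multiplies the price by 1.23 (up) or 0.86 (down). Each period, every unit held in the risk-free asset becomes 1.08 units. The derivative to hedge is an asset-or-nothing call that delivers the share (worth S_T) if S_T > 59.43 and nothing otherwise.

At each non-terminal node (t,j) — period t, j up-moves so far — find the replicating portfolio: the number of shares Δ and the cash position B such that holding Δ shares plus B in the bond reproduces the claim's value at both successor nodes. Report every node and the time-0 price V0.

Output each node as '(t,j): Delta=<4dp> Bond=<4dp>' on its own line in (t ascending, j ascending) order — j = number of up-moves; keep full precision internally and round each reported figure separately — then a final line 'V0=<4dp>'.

(0,0): Delta=3.3243 Bond=-132.3574
V0=33.8589

The replicating-portfolio and risk-neutral prices coincide; use p* = (1.08−0.86)/(1.23−0.86) = 0.5946 for the latter.
At expiry t=1: V(1,0)=0.0000, V(1,1)=61.5000
Node (0,0) S=50.0000: V=(p*·61.5000+(1−p*)·0.0000)/1.08=33.8589; Δ=(61.5000−0.0000)/(61.5000−43.0000)=3.3243; B=V−Δ·S=-132.3574
Check: Δ(0,0)·S0 + B(0,0) = 33.8589 = V0.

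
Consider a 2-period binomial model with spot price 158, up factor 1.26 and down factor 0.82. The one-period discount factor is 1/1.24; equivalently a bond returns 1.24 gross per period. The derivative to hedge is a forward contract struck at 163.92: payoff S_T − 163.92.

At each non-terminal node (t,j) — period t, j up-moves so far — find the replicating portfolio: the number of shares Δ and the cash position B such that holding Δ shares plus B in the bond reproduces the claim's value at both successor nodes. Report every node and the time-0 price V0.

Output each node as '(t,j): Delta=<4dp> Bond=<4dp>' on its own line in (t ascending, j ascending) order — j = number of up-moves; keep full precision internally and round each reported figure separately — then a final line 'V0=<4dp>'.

(0,0): Delta=1.0000 Bond=-106.6077
(1,0): Delta=1.0000 Bond=-132.1935
(1,1): Delta=1.0000 Bond=-132.1935
V0=51.3923

Since d<R<u, set p* = (R−d)/(u−d) = 0.9545; price each node as the discounted p*-expectation of its children.
Terminal payoffs: V(2,0)=-57.6808, V(2,1)=-0.6744, V(2,2)=86.9208
(1,0): S=129.5600. Δ = (V_up−V_dn)/(S_up−S_dn) = (-0.6744−-57.6808)/(163.2456−106.2392) = 1.0000. V = [p*·-0.6744 + (1−p*)·-57.6808]/1.24 = -2.6335. B = V − Δ·S = -132.1935.
(1,1): S=199.0800. Δ = (V_up−V_dn)/(S_up−S_dn) = (86.9208−-0.6744)/(250.8408−163.2456) = 1.0000. V = [p*·86.9208 + (1−p*)·-0.6744]/1.24 = 66.8865. B = V − Δ·S = -132.1935.
(0,0): S=158.0000. Δ = (V_up−V_dn)/(S_up−S_dn) = (66.8865−-2.6335)/(199.0800−129.5600) = 1.0000. V = [p*·66.8865 + (1−p*)·-2.6335]/1.24 = 51.3923. B = V − Δ·S = -106.6077.
The time-0 hedge costs 51.3923, which is the no-arbitrage price.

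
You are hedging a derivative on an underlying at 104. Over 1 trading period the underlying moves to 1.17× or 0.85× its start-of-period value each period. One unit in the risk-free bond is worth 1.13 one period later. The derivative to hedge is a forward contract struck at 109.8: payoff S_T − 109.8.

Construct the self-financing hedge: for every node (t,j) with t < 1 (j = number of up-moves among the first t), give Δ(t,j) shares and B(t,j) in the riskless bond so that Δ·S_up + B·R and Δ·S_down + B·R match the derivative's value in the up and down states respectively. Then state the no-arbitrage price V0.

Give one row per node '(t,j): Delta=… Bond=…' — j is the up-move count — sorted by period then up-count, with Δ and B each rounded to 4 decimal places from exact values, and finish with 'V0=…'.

(0,0): Delta=1.0000 Bond=-97.1681
V0=6.8319

Since d<R<u, set p* = (R−d)/(u−d) = 0.8750; price each node as the discounted p*-expectation of its children.
At expiry t=1: V(1,0)=-21.4000, V(1,1)=11.8800
(0,0): S=104.0000. Δ = (V_up−V_dn)/(S_up−S_dn) = (11.8800−-21.4000)/(121.6800−88.4000) = 1.0000. V = [p*·11.8800 + (1−p*)·-21.4000]/1.13 = 6.8319. B = V − Δ·S = -97.1681.
Check: Δ(0,0)·S0 + B(0,0) = 6.8319 = V0.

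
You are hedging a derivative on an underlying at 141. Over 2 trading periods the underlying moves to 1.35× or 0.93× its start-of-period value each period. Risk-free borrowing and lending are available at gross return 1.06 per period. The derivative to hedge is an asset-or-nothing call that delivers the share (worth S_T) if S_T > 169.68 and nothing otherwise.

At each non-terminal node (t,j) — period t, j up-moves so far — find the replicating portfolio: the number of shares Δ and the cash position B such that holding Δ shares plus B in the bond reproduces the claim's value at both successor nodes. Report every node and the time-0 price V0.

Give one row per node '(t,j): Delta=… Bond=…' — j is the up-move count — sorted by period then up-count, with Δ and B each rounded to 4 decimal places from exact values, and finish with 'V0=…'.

Risk-neutral probability p* = (R−d)/(u−d) = (1.06−0.93)/(1.35−0.93) = 0.3095.
Terminal payoffs: V(2,0)=0.0000, V(2,1)=177.0255, V(2,2)=256.9725
(1,0): S=131.1300. Δ = (V_up−V_dn)/(S_up−S_dn) = (177.0255−0.0000)/(177.0255−121.9509) = 3.2143. V = [p*·177.0255 + (1−p*)·0.0000]/1.06 = 51.6921. B = V − Δ·S = -369.7972.
(1,1): S=190.3500. Δ = (V_up−V_dn)/(S_up−S_dn) = (256.9725−177.0255)/(256.9725−177.0255) = 1.0000. V = [p*·256.9725 + (1−p*)·177.0255]/1.06 = 190.3500. B = V − Δ·S = 0.0000.
(0,0): S=141.0000. Δ = (V_up−V_dn)/(S_up−S_dn) = (190.3500−51.6921)/(190.3500−131.1300) = 2.3414. V = [p*·190.3500 + (1−p*)·51.6921]/1.06 = 89.2547. B = V − Δ·S = -240.8832.
Root portfolio cost Δ·141+B reproduces V0=89.2547.

(0,0): Delta=2.3414 Bond=-240.8832
(1,0): Delta=3.2143 Bond=-369.7972
(1,1): Delta=1.0000 Bond=0.0000
V0=89.2547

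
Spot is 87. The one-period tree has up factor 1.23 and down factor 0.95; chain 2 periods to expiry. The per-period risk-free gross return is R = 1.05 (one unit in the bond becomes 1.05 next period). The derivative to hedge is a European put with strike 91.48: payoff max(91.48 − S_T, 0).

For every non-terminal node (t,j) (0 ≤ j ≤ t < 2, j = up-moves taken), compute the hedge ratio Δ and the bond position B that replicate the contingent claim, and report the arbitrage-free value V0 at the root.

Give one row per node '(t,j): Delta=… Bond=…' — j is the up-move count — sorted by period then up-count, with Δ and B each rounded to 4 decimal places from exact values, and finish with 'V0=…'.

Risk-neutral probability p* = (R−d)/(u−d) = (1.05−0.95)/(1.23−0.95) = 0.3571.
At expiry t=2: V(2,0)=12.9625, V(2,1)=0.0000, V(2,2)=0.0000
  t=1,j=0: stock 82.6500 → up 101.6595 (V=0.0000), down 78.5175 (V=12.9625). Price 7.9362; hedge Δ=-0.5601, bond B=54.2309.
  t=1,j=1: stock 107.0100 → up 131.6223 (V=0.0000), down 101.6595 (V=0.0000). Price 0.0000; hedge Δ=0.0000, bond B=0.0000.
  t=0,j=0: stock 87.0000 → up 107.0100 (V=0.0000), down 82.6500 (V=7.9362). Price 4.8589; hedge Δ=-0.3258, bond B=33.2026.
Check: Δ(0,0)·S0 + B(0,0) = 4.8589 = V0.

(0,0): Delta=-0.3258 Bond=33.2026
(1,0): Delta=-0.5601 Bond=54.2309
(1,1): Delta=0.0000 Bond=0.0000
V0=4.8589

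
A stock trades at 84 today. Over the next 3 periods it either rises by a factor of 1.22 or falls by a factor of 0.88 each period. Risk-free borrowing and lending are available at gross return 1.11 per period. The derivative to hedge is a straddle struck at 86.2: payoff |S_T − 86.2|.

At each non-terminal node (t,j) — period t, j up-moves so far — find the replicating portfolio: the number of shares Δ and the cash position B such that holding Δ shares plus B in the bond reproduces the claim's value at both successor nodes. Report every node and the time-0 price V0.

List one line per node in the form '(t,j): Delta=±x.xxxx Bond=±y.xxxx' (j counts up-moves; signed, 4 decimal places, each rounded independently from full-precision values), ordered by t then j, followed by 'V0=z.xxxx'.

No-arbitrage ⇒ martingale measure with p* = (R−d)/(u−d) = 0.6765.
Terminal values V(3,·): V(3,0)=28.9564, V(3,1)=6.8395, V(3,2)=23.8225, V(3,3)=66.3312
(2,0): S=65.0496. Δ = (V_up−V_dn)/(S_up−S_dn) = (6.8395−28.9564)/(79.3605−57.2436) = -1.0000. V = [p*·6.8395 + (1−p*)·28.9564]/1.11 = 12.6081. B = V − Δ·S = 77.6577.
(2,1): S=90.1824. Δ = (V_up−V_dn)/(S_up−S_dn) = (23.8225−6.8395)/(110.0225−79.3605) = 0.5539. V = [p*·23.8225 + (1−p*)·6.8395]/1.11 = 16.5117. B = V − Δ·S = -33.4384.
(2,2): S=125.0256. Δ = (V_up−V_dn)/(S_up−S_dn) = (66.3312−23.8225)/(152.5312−110.0225) = 1.0000. V = [p*·66.3312 + (1−p*)·23.8225]/1.11 = 47.3679. B = V − Δ·S = -77.6577.
(1,0): S=73.9200. Δ = (V_up−V_dn)/(S_up−S_dn) = (16.5117−12.6081)/(90.1824−65.0496) = 0.1553. V = [p*·16.5117 + (1−p*)·12.6081]/1.11 = 13.7376. B = V − Δ·S = 2.2563.
(1,1): S=102.4800. Δ = (V_up−V_dn)/(S_up−S_dn) = (47.3679−16.5117)/(125.0256−90.1824) = 0.8856. V = [p*·47.3679 + (1−p*)·16.5117]/1.11 = 33.6802. B = V − Δ·S = -57.0734.
(0,0): S=84.0000. Δ = (V_up−V_dn)/(S_up−S_dn) = (33.6802−13.7376)/(102.4800−73.9200) = 0.6983. V = [p*·33.6802 + (1−p*)·13.7376]/1.11 = 24.5299. B = V − Δ·S = -34.1248.
The time-0 hedge costs 24.5299, which is the no-arbitrage price.

(0,0): Delta=0.6983 Bond=-34.1248
(1,0): Delta=0.1553 Bond=2.2563
(1,1): Delta=0.8856 Bond=-57.0734
(2,0): Delta=-1.0000 Bond=77.6577
(2,1): Delta=0.5539 Bond=-33.4384
(2,2): Delta=1.0000 Bond=-77.6577
V0=24.5299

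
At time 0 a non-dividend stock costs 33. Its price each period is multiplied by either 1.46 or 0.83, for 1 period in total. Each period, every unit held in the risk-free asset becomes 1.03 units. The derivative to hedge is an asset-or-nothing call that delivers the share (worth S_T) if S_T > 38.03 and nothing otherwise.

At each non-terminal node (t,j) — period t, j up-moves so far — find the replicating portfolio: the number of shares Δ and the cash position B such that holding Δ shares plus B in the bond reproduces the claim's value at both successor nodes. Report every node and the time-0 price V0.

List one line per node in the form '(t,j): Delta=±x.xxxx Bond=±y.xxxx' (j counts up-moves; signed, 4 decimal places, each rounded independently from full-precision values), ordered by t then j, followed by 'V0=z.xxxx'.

Since d<R<u, set p* = (R−d)/(u−d) = 0.3175; price each node as the discounted p*-expectation of its children.
Terminal values V(1,·): V(1,0)=0.0000, V(1,1)=48.1800
(0,0): S=33.0000. Δ = (V_up−V_dn)/(S_up−S_dn) = (48.1800−0.0000)/(48.1800−27.3900) = 2.3175. V = [p*·48.1800 + (1−p*)·0.0000]/1.03 = 14.8497. B = V − Δ·S = -61.6264.
Each (Δ,B) replicates both successor values, so the strategy is self-financing and V0 is arbitrage-free.

(0,0): Delta=2.3175 Bond=-61.6264
V0=14.8497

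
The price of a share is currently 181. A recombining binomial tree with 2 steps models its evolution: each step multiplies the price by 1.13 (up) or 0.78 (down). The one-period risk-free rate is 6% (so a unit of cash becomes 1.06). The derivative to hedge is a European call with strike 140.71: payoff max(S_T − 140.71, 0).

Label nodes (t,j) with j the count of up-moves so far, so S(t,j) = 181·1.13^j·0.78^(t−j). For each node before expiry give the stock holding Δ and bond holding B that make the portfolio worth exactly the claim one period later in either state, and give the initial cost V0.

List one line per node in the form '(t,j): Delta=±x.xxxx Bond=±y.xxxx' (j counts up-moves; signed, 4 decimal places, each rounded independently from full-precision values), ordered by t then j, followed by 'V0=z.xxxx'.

Since d<R<u, set p* = (R−d)/(u−d) = 0.8000; price each node as the discounted p*-expectation of its children.
Terminal payoffs: V(2,0)=0.0000, V(2,1)=18.8234, V(2,2)=90.4089
(1,0): S=141.1800. Δ = (V_up−V_dn)/(S_up−S_dn) = (18.8234−0.0000)/(159.5334−110.1204) = 0.3809. V = [p*·18.8234 + (1−p*)·0.0000]/1.06 = 14.2063. B = V − Δ·S = -39.5748.
(1,1): S=204.5300. Δ = (V_up−V_dn)/(S_up−S_dn) = (90.4089−18.8234)/(231.1189−159.5334) = 1.0000. V = [p*·90.4089 + (1−p*)·18.8234]/1.06 = 71.7847. B = V − Δ·S = -132.7453.
(0,0): S=181.0000. Δ = (V_up−V_dn)/(S_up−S_dn) = (71.7847−14.2063)/(204.5300−141.1800) = 0.9089. V = [p*·71.7847 + (1−p*)·14.2063]/1.06 = 56.8576. B = V − Δ·S = -107.6521.
Self-financing check: at every node Δ·S+B equals the discounted successor values.

(0,0): Delta=0.9089 Bond=-107.6521
(1,0): Delta=0.3809 Bond=-39.5748
(1,1): Delta=1.0000 Bond=-132.7453
V0=56.8576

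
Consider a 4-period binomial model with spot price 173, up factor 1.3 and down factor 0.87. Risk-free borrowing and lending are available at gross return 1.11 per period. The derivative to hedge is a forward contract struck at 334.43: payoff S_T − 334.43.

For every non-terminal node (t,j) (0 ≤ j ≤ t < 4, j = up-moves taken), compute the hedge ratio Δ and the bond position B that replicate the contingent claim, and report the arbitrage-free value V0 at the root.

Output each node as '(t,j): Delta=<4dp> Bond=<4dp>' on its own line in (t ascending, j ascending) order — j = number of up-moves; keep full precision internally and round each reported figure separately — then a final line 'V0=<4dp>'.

(0,0): Delta=1.0000 Bond=-220.2994
(1,0): Delta=1.0000 Bond=-244.5323
(1,1): Delta=1.0000 Bond=-244.5323
(2,0): Delta=1.0000 Bond=-271.4309
(2,1): Delta=1.0000 Bond=-271.4309
(2,2): Delta=1.0000 Bond=-271.4309
(3,0): Delta=1.0000 Bond=-301.2883
(3,1): Delta=1.0000 Bond=-301.2883
(3,2): Delta=1.0000 Bond=-301.2883
(3,3): Delta=1.0000 Bond=-301.2883
V0=-47.2994

No-arbitrage ⇒ martingale measure with p* = (R−d)/(u−d) = 0.5581.
At expiry t=4: V(4,0)=-235.3187, V(4,1)=-186.3327, V(4,2)=-113.1351, V(4,3)=-3.7595, V(4,4)=159.6753
  t=3,j=0: stock 113.9210 → up 148.0973 (V=-186.3327), down 99.1113 (V=-235.3187). Price -187.3673; hedge Δ=1.0000, bond B=-301.2883.
  t=3,j=1: stock 170.2268 → up 221.2949 (V=-113.1351), down 148.0973 (V=-186.3327). Price -131.0615; hedge Δ=1.0000, bond B=-301.2883.
  t=3,j=2: stock 254.3619 → up 330.6705 (V=-3.7595), down 221.2949 (V=-113.1351). Price -46.9264; hedge Δ=1.0000, bond B=-301.2883.
  t=3,j=3: stock 380.0810 → up 494.1053 (V=159.6753), down 330.6705 (V=-3.7595). Price 78.7927; hedge Δ=1.0000, bond B=-301.2883.
  t=2,j=0: stock 130.9437 → up 170.2268 (V=-131.0615), down 113.9210 (V=-187.3673). Price -140.4872; hedge Δ=1.0000, bond B=-271.4309.
  t=2,j=1: stock 195.6630 → up 254.3619 (V=-46.9264), down 170.2268 (V=-131.0615). Price -75.7679; hedge Δ=1.0000, bond B=-271.4309.
  t=2,j=2: stock 292.3700 → up 380.0810 (V=78.7927), down 254.3619 (V=-46.9264). Price 20.9391; hedge Δ=1.0000, bond B=-271.4309.
  t=1,j=0: stock 150.5100 → up 195.6630 (V=-75.7679), down 130.9437 (V=-140.4872). Price -94.0223; hedge Δ=1.0000, bond B=-244.5323.
  t=1,j=1: stock 224.9000 → up 292.3700 (V=20.9391), down 195.6630 (V=-75.7679). Price -19.6323; hedge Δ=1.0000, bond B=-244.5323.
  t=0,j=0: stock 173.0000 → up 224.9000 (V=-19.6323), down 150.5100 (V=-94.0223). Price -47.2994; hedge Δ=1.0000, bond B=-220.2994.
Each (Δ,B) replicates both successor values, so the strategy is self-financing and V0 is arbitrage-free.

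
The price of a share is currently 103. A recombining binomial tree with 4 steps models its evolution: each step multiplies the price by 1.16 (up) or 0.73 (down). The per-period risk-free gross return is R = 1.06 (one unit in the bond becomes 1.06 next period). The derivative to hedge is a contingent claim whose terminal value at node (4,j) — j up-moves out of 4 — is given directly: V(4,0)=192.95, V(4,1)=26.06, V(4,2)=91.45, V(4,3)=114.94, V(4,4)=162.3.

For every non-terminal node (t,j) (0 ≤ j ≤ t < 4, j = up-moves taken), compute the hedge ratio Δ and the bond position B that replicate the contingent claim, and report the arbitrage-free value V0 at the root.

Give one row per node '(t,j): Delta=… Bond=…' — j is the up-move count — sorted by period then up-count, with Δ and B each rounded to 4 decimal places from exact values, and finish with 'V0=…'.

No-arbitrage ⇒ martingale measure with p* = (R−d)/(u−d) = 0.7674.
Terminal payoffs: V(4,0)=192.9500, V(4,1)=26.0600, V(4,2)=91.4500, V(4,3)=114.9400, V(4,4)=162.3000
(3,0): S=40.0688. Δ = (V_up−V_dn)/(S_up−S_dn) = (26.0600−192.9500)/(46.4798−29.2502) = -9.6863. V = [p*·26.0600 + (1−p*)·192.9500]/1.06 = 61.1996. B = V − Δ·S = 449.3159.
(3,1): S=63.6709. Δ = (V_up−V_dn)/(S_up−S_dn) = (91.4500−26.0600)/(73.8582−46.4798) = 2.3884. V = [p*·91.4500 + (1−p*)·26.0600]/1.06 = 71.9274. B = V − Δ·S = -80.1424.
(3,2): S=101.1757. Δ = (V_up−V_dn)/(S_up−S_dn) = (114.9400−91.4500)/(117.3638−73.8582) = 0.5399. V = [p*·114.9400 + (1−p*)·91.4500]/1.06 = 103.2804. B = V − Δ·S = 48.6525.
(3,3): S=160.7723. Δ = (V_up−V_dn)/(S_up−S_dn) = (162.3000−114.9400)/(186.4959−117.3638) = 0.6851. V = [p*·162.3000 + (1−p*)·114.9400]/1.06 = 142.7227. B = V − Δ·S = 32.5832.
(2,0): S=54.8887. Δ = (V_up−V_dn)/(S_up−S_dn) = (71.9274−61.1996)/(63.6709−40.0688) = 0.4545. V = [p*·71.9274 + (1−p*)·61.1996]/1.06 = 65.5024. B = V − Δ·S = 40.5542.
(2,1): S=87.2204. Δ = (V_up−V_dn)/(S_up−S_dn) = (103.2804−71.9274)/(101.1757−63.6709) = 0.8360. V = [p*·103.2804 + (1−p*)·71.9274]/1.06 = 90.5557. B = V − Δ·S = 17.6417.
(2,2): S=138.5968. Δ = (V_up−V_dn)/(S_up−S_dn) = (142.7227−103.2804)/(160.7723−101.1757) = 0.6618. V = [p*·142.7227 + (1−p*)·103.2804]/1.06 = 125.9906. B = V − Δ·S = 34.2643.
(1,0): S=75.1900. Δ = (V_up−V_dn)/(S_up−S_dn) = (90.5557−65.5024)/(87.2204−54.8887) = 0.7749. V = [p*·90.5557 + (1−p*)·65.5024]/1.06 = 79.9333. B = V − Δ·S = 21.6700.
(1,1): S=119.4800. Δ = (V_up−V_dn)/(S_up−S_dn) = (125.9906−90.5557)/(138.5968−87.2204) = 0.6897. V = [p*·125.9906 + (1−p*)·90.5557]/1.06 = 111.0848. B = V − Δ·S = 28.6779.
(0,0): S=103.0000. Δ = (V_up−V_dn)/(S_up−S_dn) = (111.0848−79.9333)/(119.4800−75.1900) = 0.7034. V = [p*·111.0848 + (1−p*)·79.9333]/1.06 = 97.9625. B = V − Δ·S = 25.5171.
Check: Δ(0,0)·S0 + B(0,0) = 97.9625 = V0.

(0,0): Delta=0.7034 Bond=25.5171
(1,0): Delta=0.7749 Bond=21.6700
(1,1): Delta=0.6897 Bond=28.6779
(2,0): Delta=0.4545 Bond=40.5542
(2,1): Delta=0.8360 Bond=17.6417
(2,2): Delta=0.6618 Bond=34.2643
(3,0): Delta=-9.6863 Bond=449.3159
(3,1): Delta=2.3884 Bond=-80.1424
(3,2): Delta=0.5399 Bond=48.6525
(3,3): Delta=0.6851 Bond=32.5832
V0=97.9625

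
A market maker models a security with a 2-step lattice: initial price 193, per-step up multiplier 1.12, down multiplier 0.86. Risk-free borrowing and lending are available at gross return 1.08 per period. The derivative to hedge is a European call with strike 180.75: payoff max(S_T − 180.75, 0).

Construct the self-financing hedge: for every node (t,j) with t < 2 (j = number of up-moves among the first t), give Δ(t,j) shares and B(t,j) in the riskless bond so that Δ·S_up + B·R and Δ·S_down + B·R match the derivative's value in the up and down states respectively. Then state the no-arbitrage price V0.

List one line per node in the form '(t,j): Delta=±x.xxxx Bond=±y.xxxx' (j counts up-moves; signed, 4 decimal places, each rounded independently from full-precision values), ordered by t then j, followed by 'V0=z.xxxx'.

The replicating-portfolio and risk-neutral prices coincide; use p* = (1.08−0.86)/(1.12−0.86) = 0.8462 for the latter.
Terminal payoffs: V(2,0)=0.0000, V(2,1)=5.1476, V(2,2)=61.3492
Node (1,0) S=165.9800: V=(p*·5.1476+(1−p*)·0.0000)/1.08=4.0330; Δ=(5.1476−0.0000)/(185.8976−142.7428)=0.1193; B=V−Δ·S=-15.7654
Node (1,1) S=216.1600: V=(p*·61.3492+(1−p*)·5.1476)/1.08=48.7989; Δ=(61.3492−5.1476)/(242.0992−185.8976)=1.0000; B=V−Δ·S=-167.3611
Node (0,0) S=193.0000: V=(p*·48.7989+(1−p*)·4.0330)/1.08=38.8073; Δ=(48.7989−4.0330)/(216.1600−165.9800)=0.8921; B=V−Δ·S=-133.3692
Check: Δ(0,0)·S0 + B(0,0) = 38.8073 = V0.

(0,0): Delta=0.8921 Bond=-133.3692
(1,0): Delta=0.1193 Bond=-15.7654
(1,1): Delta=1.0000 Bond=-167.3611
V0=38.8073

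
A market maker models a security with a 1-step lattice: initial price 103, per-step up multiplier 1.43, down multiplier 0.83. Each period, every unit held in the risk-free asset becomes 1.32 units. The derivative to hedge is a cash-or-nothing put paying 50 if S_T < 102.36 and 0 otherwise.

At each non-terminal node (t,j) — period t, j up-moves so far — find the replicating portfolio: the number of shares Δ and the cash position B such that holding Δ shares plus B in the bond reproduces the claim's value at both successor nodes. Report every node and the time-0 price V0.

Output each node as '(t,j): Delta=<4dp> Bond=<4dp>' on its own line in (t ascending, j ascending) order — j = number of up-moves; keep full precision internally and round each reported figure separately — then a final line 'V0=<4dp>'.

The replicating-portfolio and risk-neutral prices coincide; use p* = (1.32−0.83)/(1.43−0.83) = 0.8167 for the latter.
At expiry t=1: V(1,0)=50.0000, V(1,1)=0.0000
Node (0,0) S=103.0000: V=(p*·0.0000+(1−p*)·50.0000)/1.32=6.9444; Δ=(0.0000−50.0000)/(147.2900−85.4900)=-0.8091; B=V−Δ·S=90.2778
Self-financing check: at every node Δ·S+B equals the discounted successor values.

(0,0): Delta=-0.8091 Bond=90.2778
V0=6.9444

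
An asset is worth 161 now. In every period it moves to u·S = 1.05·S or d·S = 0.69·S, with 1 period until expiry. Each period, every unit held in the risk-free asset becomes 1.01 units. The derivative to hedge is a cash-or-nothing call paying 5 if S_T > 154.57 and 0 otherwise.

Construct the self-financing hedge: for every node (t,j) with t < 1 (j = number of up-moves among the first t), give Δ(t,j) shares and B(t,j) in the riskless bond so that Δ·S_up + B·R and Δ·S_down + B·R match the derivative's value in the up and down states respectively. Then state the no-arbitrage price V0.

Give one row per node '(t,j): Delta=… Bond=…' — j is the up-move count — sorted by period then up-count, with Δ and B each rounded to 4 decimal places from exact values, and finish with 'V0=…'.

Risk-neutral probability p* = (R−d)/(u−d) = (1.01−0.69)/(1.05−0.69) = 0.8889.
At expiry t=1: V(1,0)=0.0000, V(1,1)=5.0000
  t=0,j=0: stock 161.0000 → up 169.0500 (V=5.0000), down 111.0900 (V=0.0000). Price 4.4004; hedge Δ=0.0863, bond B=-9.4884.
Root portfolio cost Δ·161+B reproduces V0=4.4004.

(0,0): Delta=0.0863 Bond=-9.4884
V0=4.4004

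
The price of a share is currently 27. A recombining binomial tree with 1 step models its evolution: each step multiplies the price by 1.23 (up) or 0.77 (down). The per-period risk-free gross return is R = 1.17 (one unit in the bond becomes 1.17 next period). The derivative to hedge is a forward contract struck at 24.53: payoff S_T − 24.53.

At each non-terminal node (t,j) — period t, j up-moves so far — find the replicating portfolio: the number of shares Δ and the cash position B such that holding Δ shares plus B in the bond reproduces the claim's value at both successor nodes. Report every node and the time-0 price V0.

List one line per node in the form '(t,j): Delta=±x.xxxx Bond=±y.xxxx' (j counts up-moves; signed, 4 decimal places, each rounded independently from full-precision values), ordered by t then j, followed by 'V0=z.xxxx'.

Under the risk-neutral measure, an up-move has probability p* = (R−d)/(u−d) = 0.8696 and values discount at R = 1.17.
Terminal payoffs: V(1,0)=-3.7400, V(1,1)=8.6800
(0,0): S=27.0000. Δ = (V_up−V_dn)/(S_up−S_dn) = (8.6800−-3.7400)/(33.2100−20.7900) = 1.0000. V = [p*·8.6800 + (1−p*)·-3.7400]/1.17 = 6.0342. B = V − Δ·S = -20.9658.
Each (Δ,B) replicates both successor values, so the strategy is self-financing and V0 is arbitrage-free.

(0,0): Delta=1.0000 Bond=-20.9658
V0=6.0342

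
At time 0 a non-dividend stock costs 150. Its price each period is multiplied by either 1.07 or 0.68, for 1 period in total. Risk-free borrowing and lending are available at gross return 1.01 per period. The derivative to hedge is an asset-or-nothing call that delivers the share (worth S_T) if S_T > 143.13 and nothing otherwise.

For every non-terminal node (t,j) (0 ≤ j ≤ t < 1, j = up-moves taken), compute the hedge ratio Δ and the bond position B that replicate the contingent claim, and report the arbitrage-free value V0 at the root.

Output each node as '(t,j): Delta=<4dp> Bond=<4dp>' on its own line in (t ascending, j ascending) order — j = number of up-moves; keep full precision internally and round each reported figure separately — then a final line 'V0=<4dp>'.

(0,0): Delta=2.7436 Bond=-277.0754
V0=134.4631

The replicating-portfolio and risk-neutral prices coincide; use p* = (1.01−0.68)/(1.07−0.68) = 0.8462 for the latter.
Payoff layer (t=1): V(1,0)=0.0000, V(1,1)=160.5000
Node (0,0) S=150.0000: V=(p*·160.5000+(1−p*)·0.0000)/1.01=134.4631; Δ=(160.5000−0.0000)/(160.5000−102.0000)=2.7436; B=V−Δ·S=-277.0754
Each (Δ,B) replicates both successor values, so the strategy is self-financing and V0 is arbitrage-free.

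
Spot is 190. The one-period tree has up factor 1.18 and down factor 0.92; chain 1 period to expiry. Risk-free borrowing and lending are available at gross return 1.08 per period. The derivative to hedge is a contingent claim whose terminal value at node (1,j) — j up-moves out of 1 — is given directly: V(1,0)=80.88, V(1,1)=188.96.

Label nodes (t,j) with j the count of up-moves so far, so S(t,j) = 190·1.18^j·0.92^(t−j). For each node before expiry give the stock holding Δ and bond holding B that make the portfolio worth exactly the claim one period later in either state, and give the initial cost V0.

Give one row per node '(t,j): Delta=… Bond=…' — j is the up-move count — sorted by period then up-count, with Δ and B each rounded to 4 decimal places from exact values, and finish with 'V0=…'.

Under the risk-neutral measure, an up-move has probability p* = (R−d)/(u−d) = 0.6154 and values discount at R = 1.08.
Terminal values V(1,·): V(1,0)=80.8800, V(1,1)=188.9600
(0,0): S=190.0000. Δ = (V_up−V_dn)/(S_up−S_dn) = (188.9600−80.8800)/(224.2000−174.8000) = 2.1879. V = [p*·188.9600 + (1−p*)·80.8800]/1.08 = 136.4729. B = V − Δ·S = -279.2194.
Self-financing check: at every node Δ·S+B equals the discounted successor values.

(0,0): Delta=2.1879 Bond=-279.2194
V0=136.4729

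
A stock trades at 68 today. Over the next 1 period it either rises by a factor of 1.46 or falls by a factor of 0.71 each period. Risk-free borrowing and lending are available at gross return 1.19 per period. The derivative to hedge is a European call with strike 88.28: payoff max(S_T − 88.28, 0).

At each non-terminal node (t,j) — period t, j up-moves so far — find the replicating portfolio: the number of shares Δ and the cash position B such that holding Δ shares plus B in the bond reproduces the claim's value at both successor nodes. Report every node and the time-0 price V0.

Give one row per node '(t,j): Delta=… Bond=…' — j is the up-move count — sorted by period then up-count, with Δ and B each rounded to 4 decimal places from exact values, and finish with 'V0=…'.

(0,0): Delta=0.2157 Bond=-8.7507
V0=5.9160

Under the risk-neutral measure, an up-move has probability p* = (R−d)/(u−d) = 0.6400 and values discount at R = 1.19.
At expiry t=1: V(1,0)=0.0000, V(1,1)=11.0000
Node (0,0) S=68.0000: V=(p*·11.0000+(1−p*)·0.0000)/1.19=5.9160; Δ=(11.0000−0.0000)/(99.2800−48.2800)=0.2157; B=V−Δ·S=-8.7507
Root portfolio cost Δ·68+B reproduces V0=5.9160.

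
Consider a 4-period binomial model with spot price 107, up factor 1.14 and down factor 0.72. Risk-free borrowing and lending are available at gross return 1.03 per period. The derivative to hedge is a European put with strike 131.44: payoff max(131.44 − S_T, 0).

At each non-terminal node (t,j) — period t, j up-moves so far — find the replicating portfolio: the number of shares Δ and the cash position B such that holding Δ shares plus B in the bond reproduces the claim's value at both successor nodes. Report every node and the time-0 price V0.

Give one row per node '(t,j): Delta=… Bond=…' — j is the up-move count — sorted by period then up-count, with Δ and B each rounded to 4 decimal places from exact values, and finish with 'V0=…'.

(0,0): Delta=-0.5965 Bond=86.6019
(1,0): Delta=-1.0000 Bond=120.2862
(1,1): Delta=-0.5061 Bond=78.1694
(2,0): Delta=-1.0000 Bond=123.8948
(2,1): Delta=-1.0000 Bond=123.8948
(2,2): Delta=-0.3954 Bond=65.1214
(3,0): Delta=-1.0000 Bond=127.6117
(3,1): Delta=-1.0000 Bond=127.6117
(3,2): Delta=-1.0000 Bond=127.6117
(3,3): Delta=-0.2599 Bond=45.5943
V0=22.7773

Under the risk-neutral measure, an up-move has probability p* = (R−d)/(u−d) = 0.7381 and values discount at R = 1.03.
Payoff layer (t=4): V(4,0)=102.6850, V(4,1)=85.9112, V(4,2)=59.3527, V(4,3)=17.3019, V(4,4)=0.0000
  t=3,j=0: stock 39.9375 → up 45.5288 (V=85.9112), down 28.7550 (V=102.6850). Price 87.6741; hedge Δ=-1.0000, bond B=127.6117.
  t=3,j=1: stock 63.2344 → up 72.0873 (V=59.3527), down 45.5288 (V=85.9112). Price 64.3772; hedge Δ=-1.0000, bond B=127.6117.
  t=3,j=2: stock 100.1212 → up 114.1381 (V=17.3019), down 72.0873 (V=59.3527). Price 27.4905; hedge Δ=-1.0000, bond B=127.6117.
  t=3,j=3: stock 158.5252 → up 180.7187 (V=0.0000), down 114.1381 (V=17.3019). Price 4.3995; hedge Δ=-0.2599, bond B=45.5943.
  t=2,j=0: stock 55.4688 → up 63.2344 (V=64.3772), down 39.9375 (V=87.6741). Price 68.4260; hedge Δ=-1.0000, bond B=123.8948.
  t=2,j=1: stock 87.8256 → up 100.1212 (V=27.4905), down 63.2344 (V=64.3772). Price 36.0692; hedge Δ=-1.0000, bond B=123.8948.
  t=2,j=2: stock 139.0572 → up 158.5252 (V=4.3995), down 100.1212 (V=27.4905). Price 10.1428; hedge Δ=-0.3954, bond B=65.1214.
  t=1,j=0: stock 77.0400 → up 87.8256 (V=36.0692), down 55.4688 (V=68.4260). Price 43.2462; hedge Δ=-1.0000, bond B=120.2862.
  t=1,j=1: stock 121.9800 → up 139.0572 (V=10.1428), down 87.8256 (V=36.0692). Price 16.4399; hedge Δ=-0.5061, bond B=78.1694.
  t=0,j=0: stock 107.0000 → up 121.9800 (V=16.4399), down 77.0400 (V=43.2462). Price 22.7773; hedge Δ=-0.5965, bond B=86.6019.
Root portfolio cost Δ·107+B reproduces V0=22.7773.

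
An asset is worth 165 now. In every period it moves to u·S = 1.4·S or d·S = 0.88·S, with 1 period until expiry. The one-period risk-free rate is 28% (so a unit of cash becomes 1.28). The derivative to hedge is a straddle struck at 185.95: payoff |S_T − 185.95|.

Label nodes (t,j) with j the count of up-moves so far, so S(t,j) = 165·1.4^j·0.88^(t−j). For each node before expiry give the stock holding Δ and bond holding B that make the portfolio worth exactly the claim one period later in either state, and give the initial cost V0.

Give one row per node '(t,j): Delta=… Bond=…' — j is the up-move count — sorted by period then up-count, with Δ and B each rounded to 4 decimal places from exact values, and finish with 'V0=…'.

(0,0): Delta=0.0501 Bond=26.1508
V0=34.4201

No-arbitrage ⇒ martingale measure with p* = (R−d)/(u−d) = 0.7692.
At expiry t=1: V(1,0)=40.7500, V(1,1)=45.0500
(0,0): S=165.0000. Δ = (V_up−V_dn)/(S_up−S_dn) = (45.0500−40.7500)/(231.0000−145.2000) = 0.0501. V = [p*·45.0500 + (1−p*)·40.7500]/1.28 = 34.4201. B = V − Δ·S = 26.1508.
Check: Δ(0,0)·S0 + B(0,0) = 34.4201 = V0.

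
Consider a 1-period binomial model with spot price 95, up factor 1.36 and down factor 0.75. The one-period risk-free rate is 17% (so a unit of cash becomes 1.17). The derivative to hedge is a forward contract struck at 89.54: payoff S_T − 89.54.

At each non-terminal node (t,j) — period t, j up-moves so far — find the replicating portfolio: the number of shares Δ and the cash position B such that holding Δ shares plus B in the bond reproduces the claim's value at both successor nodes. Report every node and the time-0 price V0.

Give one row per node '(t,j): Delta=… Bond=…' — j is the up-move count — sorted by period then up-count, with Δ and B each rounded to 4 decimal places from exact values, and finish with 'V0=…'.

Risk-neutral probability p* = (R−d)/(u−d) = (1.17−0.75)/(1.36−0.75) = 0.6885.
Terminal values V(1,·): V(1,0)=-18.2900, V(1,1)=39.6600
(0,0): S=95.0000. Δ = (V_up−V_dn)/(S_up−S_dn) = (39.6600−-18.2900)/(129.2000−71.2500) = 1.0000. V = [p*·39.6600 + (1−p*)·-18.2900]/1.17 = 18.4701. B = V − Δ·S = -76.5299.
Check: Δ(0,0)·S0 + B(0,0) = 18.4701 = V0.

(0,0): Delta=1.0000 Bond=-76.5299
V0=18.4701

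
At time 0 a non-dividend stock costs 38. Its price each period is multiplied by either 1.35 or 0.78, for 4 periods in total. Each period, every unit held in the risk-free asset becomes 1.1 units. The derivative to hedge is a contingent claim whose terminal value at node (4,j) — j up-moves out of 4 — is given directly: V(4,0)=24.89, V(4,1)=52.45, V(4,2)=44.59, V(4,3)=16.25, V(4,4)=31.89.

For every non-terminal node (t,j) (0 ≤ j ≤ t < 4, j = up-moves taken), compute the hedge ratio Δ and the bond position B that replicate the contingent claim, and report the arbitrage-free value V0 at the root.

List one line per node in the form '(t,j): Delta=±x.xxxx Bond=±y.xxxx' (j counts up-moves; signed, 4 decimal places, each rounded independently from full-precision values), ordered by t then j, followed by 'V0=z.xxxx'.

The replicating-portfolio and risk-neutral prices coincide; use p* = (1.1−0.78)/(1.35−0.78) = 0.5614 for the latter.
Terminal payoffs: V(4,0)=24.8900, V(4,1)=52.4500, V(4,2)=44.5900, V(4,3)=16.2500, V(4,4)=31.8900
(3,0): S=18.0330. Δ = (V_up−V_dn)/(S_up−S_dn) = (52.4500−24.8900)/(24.3445−14.0657) = 2.6812. V = [p*·52.4500 + (1−p*)·24.8900]/1.1 = 36.6930. B = V − Δ·S = -11.6579.
(3,1): S=31.2109. Δ = (V_up−V_dn)/(S_up−S_dn) = (44.5900−52.4500)/(42.1347−24.3445) = -0.4418. V = [p*·44.5900 + (1−p*)·52.4500]/1.1 = 43.6703. B = V − Δ·S = 57.4598.
(3,2): S=54.0189. Δ = (V_up−V_dn)/(S_up−S_dn) = (16.2500−44.5900)/(72.9255−42.1347) = -0.9204. V = [p*·16.2500 + (1−p*)·44.5900]/1.1 = 26.0726. B = V − Δ·S = 75.7919.
(3,3): S=93.4943. Δ = (V_up−V_dn)/(S_up−S_dn) = (31.8900−16.2500)/(126.2172−72.9255) = 0.2935. V = [p*·31.8900 + (1−p*)·16.2500]/1.1 = 22.7549. B = V − Δ·S = -4.6837.
(2,0): S=23.1192. Δ = (V_up−V_dn)/(S_up−S_dn) = (43.6703−36.6930)/(31.2109−18.0330) = 0.5295. V = [p*·43.6703 + (1−p*)·36.6930]/1.1 = 36.9183. B = V − Δ·S = 24.6773.
(2,1): S=40.0140. Δ = (V_up−V_dn)/(S_up−S_dn) = (26.0726−43.6703)/(54.0189−31.2109) = -0.7716. V = [p*·26.0726 + (1−p*)·43.6703]/1.1 = 30.7190. B = V − Δ·S = 61.5923.
(2,2): S=69.2550. Δ = (V_up−V_dn)/(S_up−S_dn) = (22.7549−26.0726)/(93.4943−54.0189) = -0.0840. V = [p*·22.7549 + (1−p*)·26.0726]/1.1 = 22.0091. B = V − Δ·S = 27.8296.
(1,0): S=29.6400. Δ = (V_up−V_dn)/(S_up−S_dn) = (30.7190−36.9183)/(40.0140−23.1192) = -0.3669. V = [p*·30.7190 + (1−p*)·36.9183]/1.1 = 30.3982. B = V − Δ·S = 41.2741.
(1,1): S=51.3000. Δ = (V_up−V_dn)/(S_up−S_dn) = (22.0091−30.7190)/(69.2550−40.0140) = -0.2979. V = [p*·22.0091 + (1−p*)·30.7190]/1.1 = 23.4811. B = V − Δ·S = 38.7616.
(0,0): S=38.0000. Δ = (V_up−V_dn)/(S_up−S_dn) = (23.4811−30.3982)/(51.3000−29.6400) = -0.3193. V = [p*·23.4811 + (1−p*)·30.3982]/1.1 = 24.1045. B = V − Δ·S = 36.2396.
Root portfolio cost Δ·38+B reproduces V0=24.1045.

(0,0): Delta=-0.3193 Bond=36.2396
(1,0): Delta=-0.3669 Bond=41.2741
(1,1): Delta=-0.2979 Bond=38.7616
(2,0): Delta=0.5295 Bond=24.6773
(2,1): Delta=-0.7716 Bond=61.5923
(2,2): Delta=-0.0840 Bond=27.8296
(3,0): Delta=2.6812 Bond=-11.6579
(3,1): Delta=-0.4418 Bond=57.4598
(3,2): Delta=-0.9204 Bond=75.7919
(3,3): Delta=0.2935 Bond=-4.6837
V0=24.1045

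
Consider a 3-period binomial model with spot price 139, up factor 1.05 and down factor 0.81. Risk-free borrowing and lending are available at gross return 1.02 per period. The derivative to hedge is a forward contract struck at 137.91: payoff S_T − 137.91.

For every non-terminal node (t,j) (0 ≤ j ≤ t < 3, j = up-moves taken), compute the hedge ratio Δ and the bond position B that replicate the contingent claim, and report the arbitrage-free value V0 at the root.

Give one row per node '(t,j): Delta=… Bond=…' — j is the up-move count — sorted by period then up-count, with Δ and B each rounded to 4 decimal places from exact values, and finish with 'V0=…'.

The replicating-portfolio and risk-neutral prices coincide; use p* = (1.02−0.81)/(1.05−0.81) = 0.8750 for the latter.
Terminal payoffs: V(3,0)=-64.0397, V(3,1)=-42.1522, V(3,2)=-13.7795, V(3,3)=22.9999
Node (2,0) S=91.1979: V=(p*·-42.1522+(1−p*)·-64.0397)/1.02=-44.0080; Δ=(-42.1522−-64.0397)/(95.7578−73.8703)=1.0000; B=V−Δ·S=-135.2059
Node (2,1) S=118.2195: V=(p*·-13.7795+(1−p*)·-42.1522)/1.02=-16.9864; Δ=(-13.7795−-42.1522)/(124.1305−95.7578)=1.0000; B=V−Δ·S=-135.2059
Node (2,2) S=153.2475: V=(p*·22.9999+(1−p*)·-13.7795)/1.02=18.0416; Δ=(22.9999−-13.7795)/(160.9099−124.1305)=1.0000; B=V−Δ·S=-135.2059
Node (1,0) S=112.5900: V=(p*·-16.9864+(1−p*)·-44.0080)/1.02=-19.9648; Δ=(-16.9864−-44.0080)/(118.2195−91.1979)=1.0000; B=V−Δ·S=-132.5548
Node (1,1) S=145.9500: V=(p*·18.0416+(1−p*)·-16.9864)/1.02=13.3952; Δ=(18.0416−-16.9864)/(153.2475−118.2195)=1.0000; B=V−Δ·S=-132.5548
Node (0,0) S=139.0000: V=(p*·13.3952+(1−p*)·-19.9648)/1.02=9.0443; Δ=(13.3952−-19.9648)/(145.9500−112.5900)=1.0000; B=V−Δ·S=-129.9557
Root portfolio cost Δ·139+B reproduces V0=9.0443.

(0,0): Delta=1.0000 Bond=-129.9557
(1,0): Delta=1.0000 Bond=-132.5548
(1,1): Delta=1.0000 Bond=-132.5548
(2,0): Delta=1.0000 Bond=-135.2059
(2,1): Delta=1.0000 Bond=-135.2059
(2,2): Delta=1.0000 Bond=-135.2059
V0=9.0443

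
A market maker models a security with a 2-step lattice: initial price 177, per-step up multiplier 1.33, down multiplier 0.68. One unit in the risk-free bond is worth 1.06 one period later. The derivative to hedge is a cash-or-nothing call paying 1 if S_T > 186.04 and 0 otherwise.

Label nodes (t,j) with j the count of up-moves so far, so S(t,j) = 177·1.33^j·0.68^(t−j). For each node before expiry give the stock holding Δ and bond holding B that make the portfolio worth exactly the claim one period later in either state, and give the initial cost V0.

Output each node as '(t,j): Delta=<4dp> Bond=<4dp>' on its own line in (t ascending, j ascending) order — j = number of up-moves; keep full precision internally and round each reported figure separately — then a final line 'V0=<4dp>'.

(0,0): Delta=0.0048 Bond=-0.5443
(1,0): Delta=0.0000 Bond=0.0000
(1,1): Delta=0.0065 Bond=-0.9869
V0=0.3042

Risk-neutral probability p* = (R−d)/(u−d) = (1.06−0.68)/(1.33−0.68) = 0.5846.
Payoff layer (t=2): V(2,0)=0.0000, V(2,1)=0.0000, V(2,2)=1.0000
(1,0): S=120.3600. Δ = (V_up−V_dn)/(S_up−S_dn) = (0.0000−0.0000)/(160.0788−81.8448) = 0.0000. V = [p*·0.0000 + (1−p*)·0.0000]/1.06 = 0.0000. B = V − Δ·S = 0.0000.
(1,1): S=235.4100. Δ = (V_up−V_dn)/(S_up−S_dn) = (1.0000−0.0000)/(313.0953−160.0788) = 0.0065. V = [p*·1.0000 + (1−p*)·0.0000]/1.06 = 0.5515. B = V − Δ·S = -0.9869.
(0,0): S=177.0000. Δ = (V_up−V_dn)/(S_up−S_dn) = (0.5515−0.0000)/(235.4100−120.3600) = 0.0048. V = [p*·0.5515 + (1−p*)·0.0000]/1.06 = 0.3042. B = V − Δ·S = -0.5443.
The time-0 hedge costs 0.3042, which is the no-arbitrage price.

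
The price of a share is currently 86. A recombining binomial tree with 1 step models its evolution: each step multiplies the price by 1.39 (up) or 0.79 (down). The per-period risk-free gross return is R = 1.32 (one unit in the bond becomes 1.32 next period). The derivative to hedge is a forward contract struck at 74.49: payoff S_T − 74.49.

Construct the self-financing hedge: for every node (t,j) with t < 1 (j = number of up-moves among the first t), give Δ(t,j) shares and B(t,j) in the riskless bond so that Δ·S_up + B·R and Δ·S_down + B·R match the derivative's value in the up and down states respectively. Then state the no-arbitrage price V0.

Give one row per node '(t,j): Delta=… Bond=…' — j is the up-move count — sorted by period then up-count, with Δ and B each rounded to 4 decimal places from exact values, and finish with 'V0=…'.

(0,0): Delta=1.0000 Bond=-56.4318
V0=29.5682

Under the risk-neutral measure, an up-move has probability p* = (R−d)/(u−d) = 0.8833 and values discount at R = 1.32.
At expiry t=1: V(1,0)=-6.5500, V(1,1)=45.0500
(0,0): S=86.0000. Δ = (V_up−V_dn)/(S_up−S_dn) = (45.0500−-6.5500)/(119.5400−67.9400) = 1.0000. V = [p*·45.0500 + (1−p*)·-6.5500]/1.32 = 29.5682. B = V − Δ·S = -56.4318.
Root portfolio cost Δ·86+B reproduces V0=29.5682.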